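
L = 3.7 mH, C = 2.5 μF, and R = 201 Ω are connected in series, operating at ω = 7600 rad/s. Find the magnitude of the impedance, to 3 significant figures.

202 Ω

X_L = ωL = 28.1 Ω
X_C = 1/(ωC) = 52.6 Ω
Net reactance X = X_L − X_C = -24.5 Ω
Z = 201 − j24.5 Ω
|Z| = √(201² + 24.5²) = 202 Ω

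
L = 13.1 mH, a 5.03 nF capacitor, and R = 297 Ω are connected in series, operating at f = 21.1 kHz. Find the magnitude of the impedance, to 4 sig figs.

ω = 2πf = 132600 rad/s
X_L = ωL = 1737 Ω
X_C = 1/(ωC) = 1500 Ω
Net reactance X = X_L − X_C = 237.2 Ω
Z = 297.0 + j237.2 Ω
|Z| = √(297.0² + 237.2²) = 380.1 Ω

380.1 Ω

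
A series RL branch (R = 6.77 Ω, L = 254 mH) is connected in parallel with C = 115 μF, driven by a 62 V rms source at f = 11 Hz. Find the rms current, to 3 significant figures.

2.84 A

ω = 2πf = 69.12 rad/s
X_L = ωL = 17.6 Ω
X_C = 1/(ωC) = 126 Ω
Branch 1 (R+jX_L): Z₁ = 6.77 + j17.6 Ω, |Z₁| = 18.8 Ω
Branch 2 (−jX_C): Z₂ = −j126 Ω
Parallel: Z = Z₁Z₂/(Z₁+Z₂), |Z| = 21.8 Ω, ∠Z = 65.3°
I = V/|Z| = 62/21.8 = 2.84 A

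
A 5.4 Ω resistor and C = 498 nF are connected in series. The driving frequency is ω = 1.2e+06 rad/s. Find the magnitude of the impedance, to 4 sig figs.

X_C = 1/(ωC) = 1.673 Ω
Z = 5.400 − j1.673 Ω
|Z| = √(5.400² + 1.673²) = 5.653 Ω

5.653 Ω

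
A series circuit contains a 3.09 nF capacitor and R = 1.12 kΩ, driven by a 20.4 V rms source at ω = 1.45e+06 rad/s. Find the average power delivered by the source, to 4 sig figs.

357.4 mW

X_C = 1/(ωC) = 223.2 Ω
Z = 1120 − j223.2 Ω
|Z| = √(1120² + 223.2²) = 1142 Ω
∠Z = arctan(-223.2/1120) = -11.27°
I = V/|Z| = 17.86 mA
P = VI cos φ = 20.4 × 0.01786 × cos(-11.27°) = 357.4 mW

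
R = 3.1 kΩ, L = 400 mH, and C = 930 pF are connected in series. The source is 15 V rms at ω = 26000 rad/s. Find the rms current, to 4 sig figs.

482.1 μA

X_L = ωL = 10400 Ω
X_C = 1/(ωC) = 41360 Ω
Net reactance X = X_L − X_C = -30960 Ω
Z = 3100 − j30960 Ω
|Z| = √(3100² + 30960²) = 31110 Ω
I = V/|Z| = 15/31110 = 482.1 μA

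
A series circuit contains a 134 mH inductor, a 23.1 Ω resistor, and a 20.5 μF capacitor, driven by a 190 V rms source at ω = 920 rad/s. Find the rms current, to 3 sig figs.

X_L = ωL = 123 Ω
X_C = 1/(ωC) = 53.0 Ω
Net reactance X = X_L − X_C = 70.3 Ω
Z = 23.1 + j70.3 Ω
|Z| = √(23.1² + 70.3²) = 74.0 Ω
I = V/|Z| = 190/74.0 = 2.57 A

2.57 A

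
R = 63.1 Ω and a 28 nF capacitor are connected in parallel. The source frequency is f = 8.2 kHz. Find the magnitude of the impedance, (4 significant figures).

ω = 2πf = 51520 rad/s
X_C = 1/(ωC) = 693.2 Ω
Parallel: admittances add. Y = 1/R + jωC
Y = (0.01585 + j0.001443) S
|Y| = 0.01591 S → |Z| = 1/|Y| = 62.84 Ω, ∠Z = −∠Y = -5.201°

62.84 Ω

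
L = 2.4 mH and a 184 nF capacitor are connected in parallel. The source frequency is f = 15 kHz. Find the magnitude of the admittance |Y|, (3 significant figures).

ω = 2πf = 94250 rad/s
X_L = ωL = 226 Ω
X_C = 1/(ωC) = 57.7 Ω
Parallel: admittances add. Y = 1/(jωL) + jωC
Y = (0 + j0.0129) S
|Y| = 0.0129 S → |Z| = 1/|Y| = 77.4 Ω, ∠Z = −∠Y = -90.0°

12.9 mS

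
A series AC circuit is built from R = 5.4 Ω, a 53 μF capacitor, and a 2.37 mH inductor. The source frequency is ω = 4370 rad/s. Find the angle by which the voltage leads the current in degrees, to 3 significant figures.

48.2°

X_L = ωL = 10.4 Ω
X_C = 1/(ωC) = 4.32 Ω
Net reactance X = X_L − X_C = 6.04 Ω
Z = 5.40 + j6.04 Ω
|Z| = √(5.40² + 6.04²) = 8.10 Ω
∠Z = arctan(6.04/5.40) = 48.2°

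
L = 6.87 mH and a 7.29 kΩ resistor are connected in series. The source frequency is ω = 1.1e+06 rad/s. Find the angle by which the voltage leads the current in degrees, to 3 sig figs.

46.0°

X_L = ωL = 7560 Ω
Z = 7290 + j7560 Ω
|Z| = √(7290² + 7560²) = 10500 Ω
∠Z = arctan(7560/7290) = 46.0°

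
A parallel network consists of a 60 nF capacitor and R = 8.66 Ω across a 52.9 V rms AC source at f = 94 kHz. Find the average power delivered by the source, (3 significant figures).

323 W

ω = 2πf = 590600 rad/s
X_C = 1/(ωC) = 28.2 Ω
Parallel: admittances add. Y = 1/R + jωC
Y = (0.115 + j0.0354) S
|Y| = 0.121 S → |Z| = 1/|Y| = 8.28 Ω, ∠Z = −∠Y = -17.1°
I = V/|Z| = 6.39 A
P = VI cos φ = 52.9 × 6.39 × cos(-17.1°) = 323 W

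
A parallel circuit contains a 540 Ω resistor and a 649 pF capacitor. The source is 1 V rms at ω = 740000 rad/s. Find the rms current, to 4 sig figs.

1.913 mA

X_C = 1/(ωC) = 2082 Ω
Parallel: admittances add. Y = 1/R + jωC
Y = (0.001852 + j0.0004803) S
|Y| = 0.001913 S → |Z| = 1/|Y| = 522.7 Ω, ∠Z = −∠Y = -14.54°
I = V/|Z| = 1/522.7 = 1.913 mA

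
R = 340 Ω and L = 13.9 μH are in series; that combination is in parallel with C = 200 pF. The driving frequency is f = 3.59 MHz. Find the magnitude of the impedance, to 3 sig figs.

ω = 2πf = 2.256e+07 rad/s
X_L = ωL = 314 Ω
X_C = 1/(ωC) = 222 Ω
Branch 1 (R+jX_L): Z₁ = 340 + j314 Ω, |Z₁| = 462 Ω
Branch 2 (−jX_C): Z₂ = −j222 Ω
Parallel: Z = Z₁Z₂/(Z₁+Z₂), |Z| = 291 Ω, ∠Z = -62.4°

291 Ω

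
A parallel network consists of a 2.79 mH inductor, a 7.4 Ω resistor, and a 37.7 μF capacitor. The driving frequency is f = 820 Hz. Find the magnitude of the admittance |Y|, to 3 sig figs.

ω = 2πf = 5152 rad/s
X_L = ωL = 14.4 Ω
X_C = 1/(ωC) = 5.15 Ω
Parallel: admittances add. Y = 1/R + 1/(jωL) + jωC
Y = (0.135 + j0.125) S
|Y| = 0.184 S → |Z| = 1/|Y| = 5.44 Ω, ∠Z = −∠Y = -42.7°

184 mS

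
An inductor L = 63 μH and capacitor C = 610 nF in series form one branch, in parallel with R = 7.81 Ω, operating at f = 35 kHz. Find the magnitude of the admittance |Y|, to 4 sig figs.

ω = 2πf = 219900 rad/s
X_L = ωL = 13.85 Ω
X_C = 1/(ωC) = 7.455 Ω
Branch 1: Z₁ = R = 7.810 Ω
Branch 2 (series LC): Z₂ = j(X_L − X_C) = j6.400 Ω
Parallel: Z = Z₁Z₂/(Z₁+Z₂), |Z| = 4.950 Ω, ∠Z = 50.67°
|Y| = 1/|Z| = 202.0 mS

202.0 mS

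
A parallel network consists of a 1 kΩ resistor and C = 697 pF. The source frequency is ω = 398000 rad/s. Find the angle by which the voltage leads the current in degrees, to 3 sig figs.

-15.5°

X_C = 1/(ωC) = 3600 Ω
Parallel: admittances add. Y = 1/R + jωC
Y = (0.00100 + j0.000277) S
|Y| = 0.00104 S → |Z| = 1/|Y| = 964 Ω, ∠Z = −∠Y = -15.5°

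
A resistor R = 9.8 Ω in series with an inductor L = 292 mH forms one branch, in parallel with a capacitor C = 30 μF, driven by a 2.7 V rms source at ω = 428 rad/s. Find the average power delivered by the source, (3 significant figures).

X_L = ωL = 125 Ω
X_C = 1/(ωC) = 77.9 Ω
Branch 1 (R+jX_L): Z₁ = 9.80 + j125 Ω, |Z₁| = 125 Ω
Branch 2 (−jX_C): Z₂ = −j77.9 Ω
Parallel: Z = Z₁Z₂/(Z₁+Z₂), |Z| = 203 Ω, ∠Z = -82.7°
I = V/|Z| = 13.3 mA
P = VI cos φ = 2.7 × 0.0133 × cos(-82.7°) = 4.55 mW

4.55 mW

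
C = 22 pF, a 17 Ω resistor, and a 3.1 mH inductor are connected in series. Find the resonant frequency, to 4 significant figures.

609.4 kHz

ω₀ = 1/√(LC) = 1/√(0.0031 × 2.2e-11) = 3.829e+06 rad/s
f₀ = ω₀/(2π) = 609.4 kHz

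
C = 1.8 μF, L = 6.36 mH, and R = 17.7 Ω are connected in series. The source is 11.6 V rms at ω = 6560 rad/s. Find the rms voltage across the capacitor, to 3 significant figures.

X_L = ωL = 41.7 Ω
X_C = 1/(ωC) = 84.7 Ω
Net reactance X = X_L − X_C = -43.0 Ω
Z = 17.7 − j43.0 Ω
|Z| = √(17.7² + 43.0²) = 46.5 Ω
I = V/|Z| = 250 mA
V_C = I·|Z_C| = 0.250 × 84.7 = 21.1 V

21.1 V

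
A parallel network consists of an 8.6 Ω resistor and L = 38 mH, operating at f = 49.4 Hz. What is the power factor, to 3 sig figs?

0.808

ω = 2πf = 310.4 rad/s
X_L = ωL = 11.8 Ω
Parallel: admittances add. Y = 1/R + 1/(jωL)
Y = (0.116 − j0.0848) S
|Y| = 0.144 S → |Z| = 1/|Y| = 6.95 Ω, ∠Z = −∠Y = 36.1°
cos φ = cos(36.1°) = 0.808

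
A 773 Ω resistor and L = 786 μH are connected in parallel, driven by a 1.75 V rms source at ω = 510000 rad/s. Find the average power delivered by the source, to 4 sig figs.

3.962 mW

X_L = ωL = 400.9 Ω
Parallel: admittances add. Y = 1/R + 1/(jωL)
Y = (0.001294 − j0.002495) S
|Y| = 0.002810 S → |Z| = 1/|Y| = 355.9 Ω, ∠Z = −∠Y = 62.59°
I = V/|Z| = 4.918 mA
P = VI cos φ = 1.75 × 0.004918 × cos(62.59°) = 3.962 mW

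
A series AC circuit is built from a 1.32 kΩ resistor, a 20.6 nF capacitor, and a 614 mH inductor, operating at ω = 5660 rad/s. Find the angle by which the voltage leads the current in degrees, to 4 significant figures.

X_L = ωL = 3475 Ω
X_C = 1/(ωC) = 8577 Ω
Net reactance X = X_L − X_C = -5101 Ω
Z = 1320 − j5101 Ω
|Z| = √(1320² + 5101²) = 5269 Ω
∠Z = arctan(-5101/1320) = -75.49°

-75.49°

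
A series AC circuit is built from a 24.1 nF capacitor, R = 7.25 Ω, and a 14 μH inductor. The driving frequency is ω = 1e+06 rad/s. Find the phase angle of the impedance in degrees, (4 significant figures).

X_L = ωL = 14.00 Ω
X_C = 1/(ωC) = 41.49 Ω
Net reactance X = X_L − X_C = -27.49 Ω
Z = 7.250 − j27.49 Ω
|Z| = √(7.250² + 27.49²) = 28.43 Ω
∠Z = arctan(-27.49/7.250) = -75.23°

-75.23°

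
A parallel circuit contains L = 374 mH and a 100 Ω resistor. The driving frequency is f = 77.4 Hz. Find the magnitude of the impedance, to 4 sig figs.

87.63 Ω

ω = 2πf = 486.3 rad/s
X_L = ωL = 181.9 Ω
Parallel: admittances add. Y = 1/R + 1/(jωL)
Y = (0.01000 − j0.005498) S
|Y| = 0.01141 S → |Z| = 1/|Y| = 87.63 Ω, ∠Z = −∠Y = 28.80°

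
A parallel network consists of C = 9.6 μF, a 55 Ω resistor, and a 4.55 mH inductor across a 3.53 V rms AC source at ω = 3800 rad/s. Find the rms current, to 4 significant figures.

X_L = ωL = 17.29 Ω
X_C = 1/(ωC) = 27.41 Ω
Parallel: admittances add. Y = 1/R + 1/(jωL) + jωC
Y = (0.01818 − j0.02136) S
|Y| = 0.02805 S → |Z| = 1/|Y| = 35.65 Ω, ∠Z = −∠Y = 49.59°
I = V/|Z| = 3.53/35.65 = 99.01 mA

99.01 mA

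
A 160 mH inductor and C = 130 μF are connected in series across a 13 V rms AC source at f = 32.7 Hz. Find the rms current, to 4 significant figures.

ω = 2πf = 205.5 rad/s
X_L = ωL = 32.87 Ω
X_C = 1/(ωC) = 37.44 Ω
Net reactance X = X_L − X_C = -4.566 Ω
Z = − j4.566 Ω
|Z| = √(0² + 4.566²) = 4.566 Ω
I = V/|Z| = 13/4.566 = 2.847 A

2.847 A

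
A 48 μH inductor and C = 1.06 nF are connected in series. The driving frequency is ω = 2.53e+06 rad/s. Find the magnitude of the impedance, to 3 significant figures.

251 Ω

X_L = ωL = 121 Ω
X_C = 1/(ωC) = 373 Ω
Net reactance X = X_L − X_C = -251 Ω
Z = − j251 Ω
|Z| = √(0² + 251²) = 251 Ω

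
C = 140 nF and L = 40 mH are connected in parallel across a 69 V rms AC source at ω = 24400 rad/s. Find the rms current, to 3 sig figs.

165 mA

X_L = ωL = 976 Ω
X_C = 1/(ωC) = 293 Ω
Parallel: admittances add. Y = 1/(jωL) + jωC
Y = (0 + j0.00239) S
|Y| = 0.00239 S → |Z| = 1/|Y| = 418 Ω, ∠Z = −∠Y = -90.0°
I = V/|Z| = 69/418 = 165 mA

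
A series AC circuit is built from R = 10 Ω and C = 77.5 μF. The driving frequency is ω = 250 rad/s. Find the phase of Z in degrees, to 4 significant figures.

X_C = 1/(ωC) = 51.61 Ω
Z = 10.00 − j51.61 Ω
|Z| = √(10.00² + 51.61²) = 52.57 Ω
∠Z = arctan(-51.61/10.00) = -79.03°

-79.03°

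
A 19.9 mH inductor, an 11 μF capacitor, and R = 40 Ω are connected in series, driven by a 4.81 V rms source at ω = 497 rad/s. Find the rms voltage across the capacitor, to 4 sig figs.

X_L = ωL = 9.890 Ω
X_C = 1/(ωC) = 182.9 Ω
Net reactance X = X_L − X_C = -173.0 Ω
Z = 40.00 − j173.0 Ω
|Z| = √(40.00² + 173.0²) = 177.6 Ω
I = V/|Z| = 27.09 mA
V_C = I·|Z_C| = 0.02709 × 182.9 = 4.954 V

4.954 V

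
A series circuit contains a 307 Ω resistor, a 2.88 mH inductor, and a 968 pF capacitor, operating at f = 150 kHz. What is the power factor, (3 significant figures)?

ω = 2πf = 942500 rad/s
X_L = ωL = 2710 Ω
X_C = 1/(ωC) = 1100 Ω
Net reactance X = X_L − X_C = 1620 Ω
Z = 307 + j1620 Ω
|Z| = √(307² + 1620²) = 1650 Ω
∠Z = arctan(1620/307) = 79.3°
cos φ = cos(79.3°) = 0.186

0.186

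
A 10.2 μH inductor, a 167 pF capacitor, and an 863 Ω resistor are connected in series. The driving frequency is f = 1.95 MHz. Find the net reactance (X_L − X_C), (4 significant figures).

-363.8 Ω

ω = 2πf = 1.225e+07 rad/s
X_L = ωL = 125.0 Ω
X_C = 1/(ωC) = 488.7 Ω
X = 125.0 − 488.7 = -363.8 Ω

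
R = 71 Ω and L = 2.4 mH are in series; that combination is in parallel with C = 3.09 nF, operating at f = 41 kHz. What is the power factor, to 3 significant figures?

ω = 2πf = 257600 rad/s
X_L = ωL = 618 Ω
X_C = 1/(ωC) = 1260 Ω
Branch 1 (R+jX_L): Z₁ = 71.0 + j618 Ω, |Z₁| = 622 Ω
Branch 2 (−jX_C): Z₂ = −j1260 Ω
Parallel: Z = Z₁Z₂/(Z₁+Z₂), |Z| = 1220 Ω, ∠Z = 77.1°
cos φ = cos(77.1°) = 0.223

0.223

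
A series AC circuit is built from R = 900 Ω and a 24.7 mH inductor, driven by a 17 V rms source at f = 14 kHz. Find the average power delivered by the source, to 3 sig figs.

47.0 mW

ω = 2πf = 87960 rad/s
X_L = ωL = 2170 Ω
Z = 900 + j2170 Ω
|Z| = √(900² + 2170²) = 2350 Ω
∠Z = arctan(2170/900) = 67.5°
I = V/|Z| = 7.23 mA
P = VI cos φ = 17 × 0.00723 × cos(67.5°) = 47.0 mW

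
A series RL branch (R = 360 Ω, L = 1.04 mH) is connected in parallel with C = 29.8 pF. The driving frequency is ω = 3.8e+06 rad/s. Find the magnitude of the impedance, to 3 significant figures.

7160 Ω

X_L = ωL = 3950 Ω
X_C = 1/(ωC) = 8830 Ω
Branch 1 (R+jX_L): Z₁ = 360 + j3950 Ω, |Z₁| = 3970 Ω
Branch 2 (−jX_C): Z₂ = −j8830 Ω
Parallel: Z = Z₁Z₂/(Z₁+Z₂), |Z| = 7160 Ω, ∠Z = 80.6°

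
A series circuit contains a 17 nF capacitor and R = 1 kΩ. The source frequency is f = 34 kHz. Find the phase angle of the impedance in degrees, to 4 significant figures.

-15.40°

ω = 2πf = 213600 rad/s
X_C = 1/(ωC) = 275.4 Ω
Z = 1000 − j275.4 Ω
|Z| = √(1000² + 275.4²) = 1037 Ω
∠Z = arctan(-275.4/1000) = -15.40°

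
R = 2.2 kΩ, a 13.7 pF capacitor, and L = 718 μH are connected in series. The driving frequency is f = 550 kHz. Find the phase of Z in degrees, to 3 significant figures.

-83.3°

ω = 2πf = 3.456e+06 rad/s
X_L = ωL = 2480 Ω
X_C = 1/(ωC) = 21100 Ω
Net reactance X = X_L − X_C = -18600 Ω
Z = 2200 − j18600 Ω
|Z| = √(2200² + 18600²) = 18800 Ω
∠Z = arctan(-18600/2200) = -83.3°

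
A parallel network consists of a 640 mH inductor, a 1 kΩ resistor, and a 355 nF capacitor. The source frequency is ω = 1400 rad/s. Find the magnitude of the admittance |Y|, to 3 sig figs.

1.18 mS

X_L = ωL = 896 Ω
X_C = 1/(ωC) = 2010 Ω
Parallel: admittances add. Y = 1/R + 1/(jωL) + jωC
Y = (0.00100 − j0.000619) S
|Y| = 0.00118 S → |Z| = 1/|Y| = 850 Ω, ∠Z = −∠Y = 31.8°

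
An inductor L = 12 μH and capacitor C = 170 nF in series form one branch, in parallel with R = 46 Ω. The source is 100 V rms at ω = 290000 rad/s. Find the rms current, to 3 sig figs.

X_L = ωL = 3.48 Ω
X_C = 1/(ωC) = 20.3 Ω
Branch 1: Z₁ = R = 46.0 Ω
Branch 2 (series LC): Z₂ = j(X_L − X_C) = −j16.8 Ω
Parallel: Z = Z₁Z₂/(Z₁+Z₂), |Z| = 15.8 Ω, ∠Z = -69.9°
I = V/|Z| = 100/15.8 = 6.34 A

6.34 A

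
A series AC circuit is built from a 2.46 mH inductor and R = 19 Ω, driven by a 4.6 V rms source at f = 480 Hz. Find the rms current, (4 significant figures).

225.5 mA

ω = 2πf = 3016 rad/s
X_L = ωL = 7.419 Ω
Z = 19.00 + j7.419 Ω
|Z| = √(19.00² + 7.419²) = 20.40 Ω
I = V/|Z| = 4.6/20.40 = 225.5 mA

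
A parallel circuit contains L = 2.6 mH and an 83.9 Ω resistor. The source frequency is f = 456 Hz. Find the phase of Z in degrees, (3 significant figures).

ω = 2πf = 2865 rad/s
X_L = ωL = 7.45 Ω
Parallel: admittances add. Y = 1/R + 1/(jωL)
Y = (0.0119 − j0.134) S
|Y| = 0.135 S → |Z| = 1/|Y| = 7.42 Ω, ∠Z = −∠Y = 84.9°

84.9°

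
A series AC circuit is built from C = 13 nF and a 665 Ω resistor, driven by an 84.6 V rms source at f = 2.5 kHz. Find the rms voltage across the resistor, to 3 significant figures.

11.4 V

ω = 2πf = 15710 rad/s
X_C = 1/(ωC) = 4900 Ω
Z = 665 − j4900 Ω
|Z| = √(665² + 4900²) = 4940 Ω
I = V/|Z| = 17.1 mA
V_R = I·|Z_R| = 0.0171 × 665 = 11.4 V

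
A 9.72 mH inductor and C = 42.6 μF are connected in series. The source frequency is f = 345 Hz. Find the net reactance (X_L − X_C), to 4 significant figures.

10.24 Ω

ω = 2πf = 2168 rad/s
X_L = ωL = 21.07 Ω
X_C = 1/(ωC) = 10.83 Ω
X = 21.07 − 10.83 = 10.24 Ω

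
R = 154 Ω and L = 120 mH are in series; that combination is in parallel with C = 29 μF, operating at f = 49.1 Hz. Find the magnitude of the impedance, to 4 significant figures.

103.4 Ω

ω = 2πf = 308.5 rad/s
X_L = ωL = 37.02 Ω
X_C = 1/(ωC) = 111.8 Ω
Branch 1 (R+jX_L): Z₁ = 154.0 + j37.02 Ω, |Z₁| = 158.4 Ω
Branch 2 (−jX_C): Z₂ = −j111.8 Ω
Parallel: Z = Z₁Z₂/(Z₁+Z₂), |Z| = 103.4 Ω, ∠Z = -50.59°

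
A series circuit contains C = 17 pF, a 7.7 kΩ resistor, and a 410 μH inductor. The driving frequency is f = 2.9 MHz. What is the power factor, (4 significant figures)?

ω = 2πf = 1.822e+07 rad/s
X_L = ωL = 7471 Ω
X_C = 1/(ωC) = 3228 Ω
Net reactance X = X_L − X_C = 4242 Ω
Z = 7700 + j4242 Ω
|Z| = √(7700² + 4242²) = 8791 Ω
∠Z = arctan(4242/7700) = 28.85°
cos φ = cos(28.85°) = 0.8759

0.8759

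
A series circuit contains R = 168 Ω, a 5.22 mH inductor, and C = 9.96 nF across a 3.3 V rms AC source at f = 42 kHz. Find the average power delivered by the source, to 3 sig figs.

ω = 2πf = 263900 rad/s
X_L = ωL = 1380 Ω
X_C = 1/(ωC) = 380 Ω
Net reactance X = X_L − X_C = 997 Ω
Z = 168 + j997 Ω
|Z| = √(168² + 997²) = 1010 Ω
∠Z = arctan(997/168) = 80.4°
I = V/|Z| = 3.26 mA
P = VI cos φ = 3.3 × 0.00326 × cos(80.4°) = 1.79 mW

1.79 mW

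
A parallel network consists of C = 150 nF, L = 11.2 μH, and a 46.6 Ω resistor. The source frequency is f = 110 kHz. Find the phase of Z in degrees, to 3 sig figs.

ω = 2πf = 691200 rad/s
X_L = ωL = 7.74 Ω
X_C = 1/(ωC) = 9.65 Ω
Parallel: admittances add. Y = 1/R + 1/(jωL) + jωC
Y = (0.0215 − j0.0255) S
|Y| = 0.0333 S → |Z| = 1/|Y| = 30.0 Ω, ∠Z = −∠Y = 49.9°

49.9°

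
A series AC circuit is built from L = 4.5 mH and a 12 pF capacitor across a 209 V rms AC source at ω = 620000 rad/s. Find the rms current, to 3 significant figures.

1.59 mA

X_L = ωL = 2790 Ω
X_C = 1/(ωC) = 134000 Ω
Net reactance X = X_L − X_C = -132000 Ω
Z = − j132000 Ω
|Z| = √(0² + 132000²) = 132000 Ω
I = V/|Z| = 209/132000 = 1.59 mA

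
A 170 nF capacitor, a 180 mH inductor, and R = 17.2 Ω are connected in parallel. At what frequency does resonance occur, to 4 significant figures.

ω₀ = 1/√(LC) = 1/√(0.18 × 1.7e-07) = 5717 rad/s
f₀ = ω₀/(2π) = 909.8 Hz

909.8 Hz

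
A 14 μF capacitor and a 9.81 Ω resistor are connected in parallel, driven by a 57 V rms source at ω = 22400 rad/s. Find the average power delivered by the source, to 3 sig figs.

X_C = 1/(ωC) = 3.19 Ω
Parallel: admittances add. Y = 1/R + jωC
Y = (0.102 + j0.314) S
|Y| = 0.330 S → |Z| = 1/|Y| = 3.03 Ω, ∠Z = −∠Y = -72.0°
I = V/|Z| = 18.8 A
P = VI cos φ = 57 × 18.8 × cos(-72.0°) = 331 W

331 W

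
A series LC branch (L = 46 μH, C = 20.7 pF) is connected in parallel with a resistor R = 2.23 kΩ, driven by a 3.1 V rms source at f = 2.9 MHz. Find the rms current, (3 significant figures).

2.20 mA

ω = 2πf = 1.822e+07 rad/s
X_L = ωL = 838 Ω
X_C = 1/(ωC) = 2650 Ω
Branch 1: Z₁ = R = 2230 Ω
Branch 2 (series LC): Z₂ = j(X_L − X_C) = −j1810 Ω
Parallel: Z = Z₁Z₂/(Z₁+Z₂), |Z| = 1410 Ω, ∠Z = -50.9°
I = V/|Z| = 3.1/1410 = 2.20 mA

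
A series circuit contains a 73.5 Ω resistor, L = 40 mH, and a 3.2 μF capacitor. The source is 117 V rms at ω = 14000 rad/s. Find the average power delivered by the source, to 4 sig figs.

3.416 W

X_L = ωL = 560.0 Ω
X_C = 1/(ωC) = 22.32 Ω
Net reactance X = X_L − X_C = 537.7 Ω
Z = 73.50 + j537.7 Ω
|Z| = √(73.50² + 537.7²) = 542.7 Ω
∠Z = arctan(537.7/73.50) = 82.22°
I = V/|Z| = 215.6 mA
P = VI cos φ = 117 × 0.2156 × cos(82.22°) = 3.416 W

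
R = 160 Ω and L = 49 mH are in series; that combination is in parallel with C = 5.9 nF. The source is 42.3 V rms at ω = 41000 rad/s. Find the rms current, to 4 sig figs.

X_L = ωL = 2009 Ω
X_C = 1/(ωC) = 4134 Ω
Branch 1 (R+jX_L): Z₁ = 160.0 + j2009 Ω, |Z₁| = 2015 Ω
Branch 2 (−jX_C): Z₂ = −j4134 Ω
Parallel: Z = Z₁Z₂/(Z₁+Z₂), |Z| = 3910 Ω, ∠Z = 81.14°
I = V/|Z| = 42.3/3910 = 10.82 mA

10.82 mA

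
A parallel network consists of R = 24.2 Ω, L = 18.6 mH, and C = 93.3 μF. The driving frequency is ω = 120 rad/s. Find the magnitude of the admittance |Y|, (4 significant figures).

438.8 mS

X_L = ωL = 2.232 Ω
X_C = 1/(ωC) = 89.32 Ω
Parallel: admittances add. Y = 1/R + 1/(jωL) + jωC
Y = (0.04132 − j0.4368) S
|Y| = 0.4388 S → |Z| = 1/|Y| = 2.279 Ω, ∠Z = −∠Y = 84.60°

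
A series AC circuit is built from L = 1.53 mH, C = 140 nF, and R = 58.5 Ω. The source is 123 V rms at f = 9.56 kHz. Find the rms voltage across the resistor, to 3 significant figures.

112 V

ω = 2πf = 60070 rad/s
X_L = ωL = 91.9 Ω
X_C = 1/(ωC) = 119 Ω
Net reactance X = X_L − X_C = -27.0 Ω
Z = 58.5 − j27.0 Ω
|Z| = √(58.5² + 27.0²) = 64.4 Ω
I = V/|Z| = 1.91 A
V_R = I·|Z_R| = 1.91 × 58.5 = 112 V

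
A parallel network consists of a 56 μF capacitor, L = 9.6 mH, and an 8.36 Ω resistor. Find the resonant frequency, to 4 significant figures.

ω₀ = 1/√(LC) = 1/√(0.0096 × 5.6e-05) = 1364 rad/s
f₀ = ω₀/(2π) = 217.1 Hz

217.1 Hz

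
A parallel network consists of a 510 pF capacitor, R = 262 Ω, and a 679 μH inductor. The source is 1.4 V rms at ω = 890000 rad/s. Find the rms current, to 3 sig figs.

X_L = ωL = 604 Ω
X_C = 1/(ωC) = 2200 Ω
Parallel: admittances add. Y = 1/R + 1/(jωL) + jωC
Y = (0.00382 − j0.00120) S
|Y| = 0.00400 S → |Z| = 1/|Y| = 250 Ω, ∠Z = −∠Y = 17.5°
I = V/|Z| = 1.4/250 = 5.60 mA

5.60 mA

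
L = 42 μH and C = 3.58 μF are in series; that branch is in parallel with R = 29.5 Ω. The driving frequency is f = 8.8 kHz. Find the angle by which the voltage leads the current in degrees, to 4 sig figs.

ω = 2πf = 55290 rad/s
X_L = ωL = 2.322 Ω
X_C = 1/(ωC) = 5.052 Ω
Branch 1: Z₁ = R = 29.50 Ω
Branch 2 (series LC): Z₂ = j(X_L − X_C) = −j2.730 Ω
Parallel: Z = Z₁Z₂/(Z₁+Z₂), |Z| = 2.718 Ω, ∠Z = -84.71°

-84.71°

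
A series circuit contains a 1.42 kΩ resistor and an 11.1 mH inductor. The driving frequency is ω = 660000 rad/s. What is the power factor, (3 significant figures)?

X_L = ωL = 7330 Ω
Z = 1420 + j7330 Ω
|Z| = √(1420² + 7330²) = 7460 Ω
∠Z = arctan(7330/1420) = 79.0°
cos φ = cos(79.0°) = 0.190

0.190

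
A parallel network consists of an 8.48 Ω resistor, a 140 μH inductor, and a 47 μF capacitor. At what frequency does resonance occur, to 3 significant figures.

1.96 kHz

ω₀ = 1/√(LC) = 1/√(0.00014 × 4.7e-05) = 12330 rad/s
f₀ = ω₀/(2π) = 1.96 kHz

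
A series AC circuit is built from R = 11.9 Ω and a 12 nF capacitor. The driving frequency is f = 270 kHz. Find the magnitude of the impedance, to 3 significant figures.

50.5 Ω

ω = 2πf = 1.696e+06 rad/s
X_C = 1/(ωC) = 49.1 Ω
Z = 11.9 − j49.1 Ω
|Z| = √(11.9² + 49.1²) = 50.5 Ω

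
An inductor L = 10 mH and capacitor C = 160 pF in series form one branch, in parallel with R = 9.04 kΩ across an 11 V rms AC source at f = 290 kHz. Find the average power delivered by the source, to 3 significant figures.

ω = 2πf = 1.822e+06 rad/s
X_L = ωL = 18200 Ω
X_C = 1/(ωC) = 3430 Ω
Branch 1: Z₁ = R = 9040 Ω
Branch 2 (series LC): Z₂ = j(X_L − X_C) = j14800 Ω
Parallel: Z = Z₁Z₂/(Z₁+Z₂), |Z| = 7710 Ω, ∠Z = 31.4°
I = V/|Z| = 1.43 mA
P = VI cos φ = 11 × 0.00143 × cos(31.4°) = 13.4 mW

13.4 mW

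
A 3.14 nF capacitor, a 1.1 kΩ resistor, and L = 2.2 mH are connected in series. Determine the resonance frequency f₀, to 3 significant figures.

ω₀ = 1/√(LC) = 1/√(0.0022 × 3.14e-09) = 380500 rad/s
f₀ = ω₀/(2π) = 60.6 kHz

60.6 kHz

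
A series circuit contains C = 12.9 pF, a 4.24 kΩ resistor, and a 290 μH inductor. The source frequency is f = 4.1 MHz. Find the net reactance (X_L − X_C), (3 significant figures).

4460 Ω

ω = 2πf = 2.576e+07 rad/s
X_L = ωL = 7470 Ω
X_C = 1/(ωC) = 3010 Ω
X = 7470 − 3010 = 4460 Ω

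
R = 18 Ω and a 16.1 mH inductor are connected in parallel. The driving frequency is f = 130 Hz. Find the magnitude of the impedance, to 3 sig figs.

ω = 2πf = 816.8 rad/s
X_L = ωL = 13.2 Ω
Parallel: admittances add. Y = 1/R + 1/(jωL)
Y = (0.0556 − j0.0760) S
|Y| = 0.0942 S → |Z| = 1/|Y| = 10.6 Ω, ∠Z = −∠Y = 53.8°

10.6 Ω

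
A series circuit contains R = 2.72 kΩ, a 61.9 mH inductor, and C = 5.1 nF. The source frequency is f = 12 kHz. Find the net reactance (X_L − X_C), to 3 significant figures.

2070 Ω

ω = 2πf = 75400 rad/s
X_L = ωL = 4670 Ω
X_C = 1/(ωC) = 2600 Ω
X = 4670 − 2600 = 2070 Ω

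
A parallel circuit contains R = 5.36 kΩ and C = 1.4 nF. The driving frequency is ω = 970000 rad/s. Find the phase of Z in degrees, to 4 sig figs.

X_C = 1/(ωC) = 736.4 Ω
Parallel: admittances add. Y = 1/R + jωC
Y = (0.0001866 + j0.001358) S
|Y| = 0.001371 S → |Z| = 1/|Y| = 729.5 Ω, ∠Z = −∠Y = -82.18°

-82.18°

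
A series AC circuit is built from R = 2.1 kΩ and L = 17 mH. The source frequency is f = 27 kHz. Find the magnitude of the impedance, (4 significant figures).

ω = 2πf = 169600 rad/s
X_L = ωL = 2884 Ω
Z = 2100 + j2884 Ω
|Z| = √(2100² + 2884²) = 3568 Ω

3568 Ω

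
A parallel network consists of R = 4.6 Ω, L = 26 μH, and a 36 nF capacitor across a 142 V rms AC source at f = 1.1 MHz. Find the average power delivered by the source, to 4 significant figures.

ω = 2πf = 6.912e+06 rad/s
X_L = ωL = 179.7 Ω
X_C = 1/(ωC) = 4.019 Ω
Parallel: admittances add. Y = 1/R + 1/(jωL) + jωC
Y = (0.2174 + j0.2432) S
|Y| = 0.3262 S → |Z| = 1/|Y| = 3.065 Ω, ∠Z = −∠Y = -48.21°
I = V/|Z| = 46.33 A
P = VI cos φ = 142 × 46.33 × cos(-48.21°) = 4.383 kW

4.383 kW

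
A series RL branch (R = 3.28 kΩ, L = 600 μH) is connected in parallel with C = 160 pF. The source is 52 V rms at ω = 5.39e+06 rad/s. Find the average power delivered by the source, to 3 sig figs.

X_L = ωL = 3230 Ω
X_C = 1/(ωC) = 1160 Ω
Branch 1 (R+jX_L): Z₁ = 3280 + j3230 Ω, |Z₁| = 4610 Ω
Branch 2 (−jX_C): Z₂ = −j1160 Ω
Parallel: Z = Z₁Z₂/(Z₁+Z₂), |Z| = 1380 Ω, ∠Z = -77.7°
I = V/|Z| = 37.8 mA
P = VI cos φ = 52 × 0.0378 × cos(-77.7°) = 418 mW

418 mW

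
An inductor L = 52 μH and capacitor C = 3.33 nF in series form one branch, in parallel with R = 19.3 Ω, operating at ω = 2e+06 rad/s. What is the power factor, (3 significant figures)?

0.923

X_L = ωL = 104 Ω
X_C = 1/(ωC) = 150 Ω
Branch 1: Z₁ = R = 19.3 Ω
Branch 2 (series LC): Z₂ = j(X_L − X_C) = −j46.2 Ω
Parallel: Z = Z₁Z₂/(Z₁+Z₂), |Z| = 17.8 Ω, ∠Z = -22.7°
cos φ = cos(-22.7°) = 0.923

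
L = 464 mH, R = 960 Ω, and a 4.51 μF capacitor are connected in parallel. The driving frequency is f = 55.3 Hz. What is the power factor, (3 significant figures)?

0.219

ω = 2πf = 347.5 rad/s
X_L = ωL = 161 Ω
X_C = 1/(ωC) = 638 Ω
Parallel: admittances add. Y = 1/R + 1/(jωL) + jωC
Y = (0.00104 − j0.00464) S
|Y| = 0.00475 S → |Z| = 1/|Y| = 210 Ω, ∠Z = −∠Y = 77.3°
cos φ = cos(77.3°) = 0.219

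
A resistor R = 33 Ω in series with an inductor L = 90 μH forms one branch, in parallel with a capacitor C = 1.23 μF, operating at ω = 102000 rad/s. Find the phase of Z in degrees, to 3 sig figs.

X_L = ωL = 9.18 Ω
X_C = 1/(ωC) = 7.97 Ω
Branch 1 (R+jX_L): Z₁ = 33.0 + j9.18 Ω, |Z₁| = 34.3 Ω
Branch 2 (−jX_C): Z₂ = −j7.97 Ω
Parallel: Z = Z₁Z₂/(Z₁+Z₂), |Z| = 8.27 Ω, ∠Z = -76.6°

-76.6°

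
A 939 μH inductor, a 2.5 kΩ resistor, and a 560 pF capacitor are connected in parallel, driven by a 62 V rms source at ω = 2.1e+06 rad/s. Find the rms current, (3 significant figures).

48.3 mA

X_L = ωL = 1970 Ω
X_C = 1/(ωC) = 850 Ω
Parallel: admittances add. Y = 1/R + 1/(jωL) + jωC
Y = (0.000400 + j0.000669) S
|Y| = 0.000779 S → |Z| = 1/|Y| = 1280 Ω, ∠Z = −∠Y = -59.1°
I = V/|Z| = 62/1280 = 48.3 mA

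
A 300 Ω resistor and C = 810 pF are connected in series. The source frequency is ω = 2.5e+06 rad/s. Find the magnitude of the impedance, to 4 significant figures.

X_C = 1/(ωC) = 493.8 Ω
Z = 300.0 − j493.8 Ω
|Z| = √(300.0² + 493.8²) = 577.8 Ω

577.8 Ω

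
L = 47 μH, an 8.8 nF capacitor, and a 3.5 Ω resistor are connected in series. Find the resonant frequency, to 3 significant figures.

ω₀ = 1/√(LC) = 1/√(4.7e-05 × 8.8e-09) = 1.555e+06 rad/s
f₀ = ω₀/(2π) = 247 kHz

247 kHz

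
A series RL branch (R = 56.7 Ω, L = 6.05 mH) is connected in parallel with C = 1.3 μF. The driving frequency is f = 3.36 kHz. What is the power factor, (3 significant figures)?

0.138

ω = 2πf = 21110 rad/s
X_L = ωL = 128 Ω
X_C = 1/(ωC) = 36.4 Ω
Branch 1 (R+jX_L): Z₁ = 56.7 + j128 Ω, |Z₁| = 140 Ω
Branch 2 (−jX_C): Z₂ = −j36.4 Ω
Parallel: Z = Z₁Z₂/(Z₁+Z₂), |Z| = 47.4 Ω, ∠Z = -82.1°
cos φ = cos(-82.1°) = 0.138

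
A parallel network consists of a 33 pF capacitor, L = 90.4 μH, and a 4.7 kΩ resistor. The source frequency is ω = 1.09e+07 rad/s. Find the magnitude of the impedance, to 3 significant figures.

1450 Ω

X_L = ωL = 985 Ω
X_C = 1/(ωC) = 2780 Ω
Parallel: admittances add. Y = 1/R + 1/(jωL) + jωC
Y = (0.000213 − j0.000655) S
|Y| = 0.000689 S → |Z| = 1/|Y| = 1450 Ω, ∠Z = −∠Y = 72.0°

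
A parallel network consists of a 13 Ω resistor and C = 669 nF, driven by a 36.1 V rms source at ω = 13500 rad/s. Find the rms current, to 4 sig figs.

2.796 A

X_C = 1/(ωC) = 110.7 Ω
Parallel: admittances add. Y = 1/R + jωC
Y = (0.07692 + j0.009031) S
|Y| = 0.07745 S → |Z| = 1/|Y| = 12.91 Ω, ∠Z = −∠Y = -6.696°
I = V/|Z| = 36.1/12.91 = 2.796 A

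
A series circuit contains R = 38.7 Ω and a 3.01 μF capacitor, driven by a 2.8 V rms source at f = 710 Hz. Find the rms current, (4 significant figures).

33.36 mA

ω = 2πf = 4461 rad/s
X_C = 1/(ωC) = 74.47 Ω
Z = 38.70 − j74.47 Ω
|Z| = √(38.70² + 74.47²) = 83.93 Ω
I = V/|Z| = 2.8/83.93 = 33.36 mA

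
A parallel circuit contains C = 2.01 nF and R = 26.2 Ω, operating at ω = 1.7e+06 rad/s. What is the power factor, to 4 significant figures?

0.9960

X_C = 1/(ωC) = 292.7 Ω
Parallel: admittances add. Y = 1/R + jωC
Y = (0.03817 + j0.003417) S
|Y| = 0.03832 S → |Z| = 1/|Y| = 26.10 Ω, ∠Z = −∠Y = -5.116°
cos φ = cos(-5.116°) = 0.9960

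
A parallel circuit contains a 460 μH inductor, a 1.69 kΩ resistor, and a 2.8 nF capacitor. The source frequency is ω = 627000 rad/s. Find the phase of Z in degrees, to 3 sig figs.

X_L = ωL = 288 Ω
X_C = 1/(ωC) = 570 Ω
Parallel: admittances add. Y = 1/R + 1/(jωL) + jωC
Y = (0.000592 − j0.00171) S
|Y| = 0.00181 S → |Z| = 1/|Y| = 552 Ω, ∠Z = −∠Y = 70.9°

70.9°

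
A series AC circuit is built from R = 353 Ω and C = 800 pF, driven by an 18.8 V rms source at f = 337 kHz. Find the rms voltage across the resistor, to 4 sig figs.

ω = 2πf = 2.117e+06 rad/s
X_C = 1/(ωC) = 590.3 Ω
Z = 353.0 − j590.3 Ω
|Z| = √(353.0² + 590.3²) = 687.8 Ω
I = V/|Z| = 27.33 mA
V_R = I·|Z_R| = 0.02733 × 353.0 = 9.648 V

9.648 V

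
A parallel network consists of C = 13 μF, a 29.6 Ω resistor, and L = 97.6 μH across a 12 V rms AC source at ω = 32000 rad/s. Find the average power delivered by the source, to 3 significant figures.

X_L = ωL = 3.12 Ω
X_C = 1/(ωC) = 2.40 Ω
Parallel: admittances add. Y = 1/R + 1/(jωL) + jωC
Y = (0.0338 + j0.0958) S
|Y| = 0.102 S → |Z| = 1/|Y| = 9.84 Ω, ∠Z = −∠Y = -70.6°
I = V/|Z| = 1.22 A
P = VI cos φ = 12 × 1.22 × cos(-70.6°) = 4.86 W

4.86 W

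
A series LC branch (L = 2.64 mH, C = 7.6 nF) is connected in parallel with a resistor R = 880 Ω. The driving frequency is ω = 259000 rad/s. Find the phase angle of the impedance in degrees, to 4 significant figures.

78.71°

X_L = ωL = 683.8 Ω
X_C = 1/(ωC) = 508.0 Ω
Branch 1: Z₁ = R = 880.0 Ω
Branch 2 (series LC): Z₂ = j(X_L − X_C) = j175.7 Ω
Parallel: Z = Z₁Z₂/(Z₁+Z₂), |Z| = 172.3 Ω, ∠Z = 78.71°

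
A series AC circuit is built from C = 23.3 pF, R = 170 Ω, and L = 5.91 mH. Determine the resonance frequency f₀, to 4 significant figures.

ω₀ = 1/√(LC) = 1/√(0.00591 × 2.33e-11) = 2.695e+06 rad/s
f₀ = ω₀/(2π) = 428.9 kHz

428.9 kHz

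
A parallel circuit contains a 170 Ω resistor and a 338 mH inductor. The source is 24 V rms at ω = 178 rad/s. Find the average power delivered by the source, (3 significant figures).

X_L = ωL = 60.2 Ω
Parallel: admittances add. Y = 1/R + 1/(jωL)
Y = (0.00588 − j0.0166) S
|Y| = 0.0176 S → |Z| = 1/|Y| = 56.7 Ω, ∠Z = −∠Y = 70.5°
I = V/|Z| = 423 mA
P = VI cos φ = 24 × 0.423 × cos(70.5°) = 3.39 W

3.39 W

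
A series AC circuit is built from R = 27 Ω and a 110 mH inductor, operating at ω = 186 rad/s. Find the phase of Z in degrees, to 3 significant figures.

37.2°

X_L = ωL = 20.5 Ω
Z = 27.0 + j20.5 Ω
|Z| = √(27.0² + 20.5²) = 33.9 Ω
∠Z = arctan(20.5/27.0) = 37.2°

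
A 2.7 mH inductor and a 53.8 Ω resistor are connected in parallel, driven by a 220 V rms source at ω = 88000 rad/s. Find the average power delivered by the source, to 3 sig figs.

900 W

X_L = ωL = 238 Ω
Parallel: admittances add. Y = 1/R + 1/(jωL)
Y = (0.0186 − j0.00421) S
|Y| = 0.0191 S → |Z| = 1/|Y| = 52.5 Ω, ∠Z = −∠Y = 12.8°
I = V/|Z| = 4.19 A
P = VI cos φ = 220 × 4.19 × cos(12.8°) = 900 W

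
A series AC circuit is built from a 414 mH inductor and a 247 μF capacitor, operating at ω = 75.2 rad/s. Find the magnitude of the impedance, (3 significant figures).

22.7 Ω

X_L = ωL = 31.1 Ω
X_C = 1/(ωC) = 53.8 Ω
Net reactance X = X_L − X_C = -22.7 Ω
Z = − j22.7 Ω
|Z| = √(0² + 22.7²) = 22.7 Ω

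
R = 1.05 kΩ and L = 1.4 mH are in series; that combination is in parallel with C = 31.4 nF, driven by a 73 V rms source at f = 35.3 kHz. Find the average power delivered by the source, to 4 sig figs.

4.667 W

ω = 2πf = 221800 rad/s
X_L = ωL = 310.5 Ω
X_C = 1/(ωC) = 143.6 Ω
Branch 1 (R+jX_L): Z₁ = 1050 + j310.5 Ω, |Z₁| = 1095 Ω
Branch 2 (−jX_C): Z₂ = −j143.6 Ω
Parallel: Z = Z₁Z₂/(Z₁+Z₂), |Z| = 147.9 Ω, ∠Z = -82.56°
I = V/|Z| = 493.7 mA
P = VI cos φ = 73 × 0.4937 × cos(-82.56°) = 4.667 W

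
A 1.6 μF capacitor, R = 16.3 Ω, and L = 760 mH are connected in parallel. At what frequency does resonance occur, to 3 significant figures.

ω₀ = 1/√(LC) = 1/√(0.76 × 1.6e-06) = 906.8 rad/s
f₀ = ω₀/(2π) = 144 Hz

144 Hz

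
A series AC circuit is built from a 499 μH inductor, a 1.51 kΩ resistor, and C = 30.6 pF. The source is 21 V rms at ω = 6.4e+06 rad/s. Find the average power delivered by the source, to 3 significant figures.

112 mW

X_L = ωL = 3190 Ω
X_C = 1/(ωC) = 5110 Ω
Net reactance X = X_L − X_C = -1910 Ω
Z = 1510 − j1910 Ω
|Z| = √(1510² + 1910²) = 2440 Ω
∠Z = arctan(-1910/1510) = -51.7°
I = V/|Z| = 8.62 mA
P = VI cos φ = 21 × 0.00862 × cos(-51.7°) = 112 mW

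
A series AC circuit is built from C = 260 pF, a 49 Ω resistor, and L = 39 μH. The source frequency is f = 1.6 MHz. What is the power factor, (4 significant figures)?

0.9818

ω = 2πf = 1.005e+07 rad/s
X_L = ωL = 392.1 Ω
X_C = 1/(ωC) = 382.6 Ω
Net reactance X = X_L − X_C = 9.487 Ω
Z = 49.00 + j9.487 Ω
|Z| = √(49.00² + 9.487²) = 49.91 Ω
∠Z = arctan(9.487/49.00) = 10.96°
cos φ = cos(10.96°) = 0.9818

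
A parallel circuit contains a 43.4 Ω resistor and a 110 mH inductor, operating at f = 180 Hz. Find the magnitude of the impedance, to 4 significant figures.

40.98 Ω

ω = 2πf = 1131 rad/s
X_L = ωL = 124.4 Ω
Parallel: admittances add. Y = 1/R + 1/(jωL)
Y = (0.02304 − j0.008038) S
|Y| = 0.02440 S → |Z| = 1/|Y| = 40.98 Ω, ∠Z = −∠Y = 19.23°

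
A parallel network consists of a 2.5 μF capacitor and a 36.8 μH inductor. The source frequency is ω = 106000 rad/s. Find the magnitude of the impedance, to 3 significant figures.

116 Ω

X_L = ωL = 3.90 Ω
X_C = 1/(ωC) = 3.77 Ω
Parallel: admittances add. Y = 1/(jωL) + jωC
Y = (0 + j0.00864) S
|Y| = 0.00864 S → |Z| = 1/|Y| = 116 Ω, ∠Z = −∠Y = -90.0°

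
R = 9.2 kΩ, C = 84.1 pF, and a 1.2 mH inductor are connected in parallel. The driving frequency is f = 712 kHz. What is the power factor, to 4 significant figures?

ω = 2πf = 4.474e+06 rad/s
X_L = ωL = 5368 Ω
X_C = 1/(ωC) = 2658 Ω
Parallel: admittances add. Y = 1/R + 1/(jωL) + jωC
Y = (0.0001087 + j0.0001900) S
|Y| = 0.0002189 S → |Z| = 1/|Y| = 4569 Ω, ∠Z = −∠Y = -60.22°
cos φ = cos(-60.22°) = 0.4967

0.4967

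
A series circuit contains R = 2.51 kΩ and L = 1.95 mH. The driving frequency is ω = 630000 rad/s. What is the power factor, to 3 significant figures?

X_L = ωL = 1230 Ω
Z = 2510 + j1230 Ω
|Z| = √(2510² + 1230²) = 2790 Ω
∠Z = arctan(1230/2510) = 26.1°
cos φ = cos(26.1°) = 0.898

0.898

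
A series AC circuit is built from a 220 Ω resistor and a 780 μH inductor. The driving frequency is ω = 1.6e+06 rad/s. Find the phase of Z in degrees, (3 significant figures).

80.0°

X_L = ωL = 1250 Ω
Z = 220 + j1250 Ω
|Z| = √(220² + 1250²) = 1270 Ω
∠Z = arctan(1250/220) = 80.0°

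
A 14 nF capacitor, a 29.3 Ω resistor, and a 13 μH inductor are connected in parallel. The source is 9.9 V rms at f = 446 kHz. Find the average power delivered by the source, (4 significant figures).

ω = 2πf = 2.802e+06 rad/s
X_L = ωL = 36.43 Ω
X_C = 1/(ωC) = 25.49 Ω
Parallel: admittances add. Y = 1/R + 1/(jωL) + jωC
Y = (0.03413 + j0.01178) S
|Y| = 0.03611 S → |Z| = 1/|Y| = 27.70 Ω, ∠Z = −∠Y = -19.05°
I = V/|Z| = 357.5 mA
P = VI cos φ = 9.9 × 0.3575 × cos(-19.05°) = 3.345 W

3.345 W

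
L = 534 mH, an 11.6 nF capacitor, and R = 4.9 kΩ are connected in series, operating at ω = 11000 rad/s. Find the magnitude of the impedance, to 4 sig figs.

X_L = ωL = 5874 Ω
X_C = 1/(ωC) = 7837 Ω
Net reactance X = X_L − X_C = -1963 Ω
Z = 4900 − j1963 Ω
|Z| = √(4900² + 1963²) = 5279 Ω

5279 Ω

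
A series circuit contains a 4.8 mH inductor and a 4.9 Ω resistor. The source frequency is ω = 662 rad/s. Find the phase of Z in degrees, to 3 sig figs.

X_L = ωL = 3.18 Ω
Z = 4.90 + j3.18 Ω
|Z| = √(4.90² + 3.18²) = 5.84 Ω
∠Z = arctan(3.18/4.90) = 33.0°

33.0°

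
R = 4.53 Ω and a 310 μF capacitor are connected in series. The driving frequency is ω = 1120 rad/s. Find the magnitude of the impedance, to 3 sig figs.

X_C = 1/(ωC) = 2.88 Ω
Z = 4.53 − j2.88 Ω
|Z| = √(4.53² + 2.88²) = 5.37 Ω

5.37 Ω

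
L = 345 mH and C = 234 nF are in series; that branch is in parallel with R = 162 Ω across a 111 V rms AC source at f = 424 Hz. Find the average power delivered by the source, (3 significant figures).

76.1 W

ω = 2πf = 2664 rad/s
X_L = ωL = 919 Ω
X_C = 1/(ωC) = 1600 Ω
Branch 1: Z₁ = R = 162 Ω
Branch 2 (series LC): Z₂ = j(X_L − X_C) = −j685 Ω
Parallel: Z = Z₁Z₂/(Z₁+Z₂), |Z| = 158 Ω, ∠Z = -13.3°
I = V/|Z| = 704 mA
P = VI cos φ = 111 × 0.704 × cos(-13.3°) = 76.1 W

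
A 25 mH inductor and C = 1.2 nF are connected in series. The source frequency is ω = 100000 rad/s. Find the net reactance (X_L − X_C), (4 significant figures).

X_L = ωL = 2500 Ω
X_C = 1/(ωC) = 8333 Ω
X = 2500 − 8333 = -5833 Ω

-5833 Ω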